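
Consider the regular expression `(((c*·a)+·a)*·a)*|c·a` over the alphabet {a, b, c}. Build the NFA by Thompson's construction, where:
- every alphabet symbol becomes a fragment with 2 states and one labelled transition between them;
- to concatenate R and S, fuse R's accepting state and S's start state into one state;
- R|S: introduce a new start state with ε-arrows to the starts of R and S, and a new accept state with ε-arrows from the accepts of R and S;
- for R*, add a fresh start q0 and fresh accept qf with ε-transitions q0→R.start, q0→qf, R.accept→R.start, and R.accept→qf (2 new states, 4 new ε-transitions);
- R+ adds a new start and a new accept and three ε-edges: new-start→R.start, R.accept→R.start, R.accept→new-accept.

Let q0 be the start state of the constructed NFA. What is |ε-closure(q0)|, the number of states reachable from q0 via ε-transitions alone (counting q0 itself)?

11

Let C(F) = |ε-closure(F.start)| within fragment F, and note whether F accepts ε. Symbol fragments have C = 1 and do not accept ε. Then:
  c* — the star's fresh start ε-reaches both the body's start and the fresh accept: |ε-closure| = 2 + 1 = 3
  c*·a — the left operand accepts ε, so the closure extends into the next operand (the shared merged state is already counted); |ε-closure| = 3 + (1−1) = 3
  (c*·a)+ — |ε-closure| = 1 + 3 = 4 (the body doesn't accept ε, so the new accept is not reached)
  (c*·a)+·a — same as the first factor's closure: |ε-closure| = 4
  ((c*·a)+·a)* — |ε-closure| = 1 (new start) + 4 (body) + 1 (new accept) = 6
  ((c*·a)+·a)*·a — |ε-closure| = 6 + (1−1) = 6 (closure spills across the concat boundary because the left factor accepts ε)
  (((c*·a)+·a)*·a)* — |ε-closure| = 1 (new start) + 6 (body) + 1 (new accept) = 8
  c·a — |ε-closure| equals the left operand's closure size = 1 (its accept is not ε-reachable, so the closure stops there)
  (((c*·a)+·a)*·a)*|c·a — new start ε-reaches every alternative's start; at least one alternative accepts ε, so the union's new accept is reached too: |ε-closure| = 1 + 8 + 1 + 1 = 11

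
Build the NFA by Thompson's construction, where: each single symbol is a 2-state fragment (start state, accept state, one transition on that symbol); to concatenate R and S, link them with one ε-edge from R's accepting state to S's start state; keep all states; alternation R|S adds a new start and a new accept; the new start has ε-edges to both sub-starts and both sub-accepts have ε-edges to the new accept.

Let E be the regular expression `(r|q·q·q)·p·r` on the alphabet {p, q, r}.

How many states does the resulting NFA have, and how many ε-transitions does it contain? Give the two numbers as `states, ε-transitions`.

14, 8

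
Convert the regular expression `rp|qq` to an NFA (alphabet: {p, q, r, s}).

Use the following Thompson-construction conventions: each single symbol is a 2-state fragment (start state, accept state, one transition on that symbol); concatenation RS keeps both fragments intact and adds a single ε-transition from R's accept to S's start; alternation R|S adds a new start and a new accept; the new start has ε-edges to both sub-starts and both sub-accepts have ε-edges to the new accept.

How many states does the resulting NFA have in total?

10

Building bottom-up:
Each of the 4 symbol leaves contributes a 2-state fragment.
  rp : 4 states
  qq : 4 states
  rp|qq : 10 states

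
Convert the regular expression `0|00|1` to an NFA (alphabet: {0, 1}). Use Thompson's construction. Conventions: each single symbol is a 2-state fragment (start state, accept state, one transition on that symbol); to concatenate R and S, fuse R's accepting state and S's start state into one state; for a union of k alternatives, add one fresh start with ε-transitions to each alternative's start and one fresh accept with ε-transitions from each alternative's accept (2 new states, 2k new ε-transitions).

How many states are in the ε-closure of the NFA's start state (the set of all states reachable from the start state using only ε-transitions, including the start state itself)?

4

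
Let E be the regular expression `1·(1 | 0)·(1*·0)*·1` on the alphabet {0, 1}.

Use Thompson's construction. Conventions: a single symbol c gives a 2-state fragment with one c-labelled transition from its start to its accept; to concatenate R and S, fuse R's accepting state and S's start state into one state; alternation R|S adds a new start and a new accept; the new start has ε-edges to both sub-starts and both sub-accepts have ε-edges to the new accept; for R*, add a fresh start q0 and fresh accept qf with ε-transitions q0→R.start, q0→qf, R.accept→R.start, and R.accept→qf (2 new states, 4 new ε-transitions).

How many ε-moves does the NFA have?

12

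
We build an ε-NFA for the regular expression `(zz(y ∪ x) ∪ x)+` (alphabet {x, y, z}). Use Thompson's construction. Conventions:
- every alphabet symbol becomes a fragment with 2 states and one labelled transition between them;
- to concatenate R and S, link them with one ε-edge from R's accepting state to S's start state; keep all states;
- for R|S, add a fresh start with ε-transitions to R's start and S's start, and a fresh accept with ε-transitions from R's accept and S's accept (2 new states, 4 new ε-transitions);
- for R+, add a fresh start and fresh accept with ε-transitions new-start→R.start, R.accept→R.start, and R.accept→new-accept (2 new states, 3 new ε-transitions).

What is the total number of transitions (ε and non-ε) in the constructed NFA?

18

Bottom-up over the parse tree:
Each of the 5 symbol leaves contributes 1 transition (1 symbol, 0 ε).
  y ∪ x : 6 transitions (2 symbol, 4 ε)
  zz(y ∪ x) : 10 transitions (4 symbol, 6 ε)
  zz(y ∪ x) ∪ x : 15 transitions (5 symbol, 10 ε)
  (zz(y ∪ x) ∪ x)+ : 18 transitions (5 symbol, 13 ε)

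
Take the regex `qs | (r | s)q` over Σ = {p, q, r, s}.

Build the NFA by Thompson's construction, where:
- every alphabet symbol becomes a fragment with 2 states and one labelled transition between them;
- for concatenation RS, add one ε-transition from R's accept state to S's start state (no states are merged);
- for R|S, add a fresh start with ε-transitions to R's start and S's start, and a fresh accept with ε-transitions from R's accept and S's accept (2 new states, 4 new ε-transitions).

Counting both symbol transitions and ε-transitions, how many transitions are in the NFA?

15

Bottom-up over the parse tree:
Each of the 5 symbol leaves contributes 1 transition (1 symbol, 0 ε).
  qs : 3 transitions (2 symbol, 1 ε)
  r | s : 6 transitions (2 symbol, 4 ε)
  (r | s)q : 8 transitions (3 symbol, 5 ε)
  qs | (r | s)q : 15 transitions (5 symbol, 10 ε)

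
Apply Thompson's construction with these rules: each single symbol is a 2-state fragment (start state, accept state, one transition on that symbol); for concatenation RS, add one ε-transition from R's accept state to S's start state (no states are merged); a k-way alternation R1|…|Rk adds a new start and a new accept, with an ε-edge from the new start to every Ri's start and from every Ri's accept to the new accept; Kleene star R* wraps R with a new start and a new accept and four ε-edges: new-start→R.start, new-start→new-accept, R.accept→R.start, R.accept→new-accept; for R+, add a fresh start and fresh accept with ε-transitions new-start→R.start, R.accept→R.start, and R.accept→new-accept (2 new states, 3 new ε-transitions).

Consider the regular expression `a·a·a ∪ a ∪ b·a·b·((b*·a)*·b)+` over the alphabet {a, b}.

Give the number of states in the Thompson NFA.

28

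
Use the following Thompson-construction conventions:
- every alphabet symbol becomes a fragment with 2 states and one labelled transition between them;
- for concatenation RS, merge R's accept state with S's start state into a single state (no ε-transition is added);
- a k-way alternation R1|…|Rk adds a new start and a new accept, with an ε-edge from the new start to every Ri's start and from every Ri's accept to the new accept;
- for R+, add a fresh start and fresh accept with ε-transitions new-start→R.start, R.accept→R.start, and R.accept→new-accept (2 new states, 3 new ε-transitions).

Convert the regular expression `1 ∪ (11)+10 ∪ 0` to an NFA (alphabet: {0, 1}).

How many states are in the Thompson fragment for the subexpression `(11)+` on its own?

5

Fragment for `(11)+`:
Each of the 2 symbol leaves contributes a 2-state fragment.
  11 : 3 states
  (11)+ : 5 states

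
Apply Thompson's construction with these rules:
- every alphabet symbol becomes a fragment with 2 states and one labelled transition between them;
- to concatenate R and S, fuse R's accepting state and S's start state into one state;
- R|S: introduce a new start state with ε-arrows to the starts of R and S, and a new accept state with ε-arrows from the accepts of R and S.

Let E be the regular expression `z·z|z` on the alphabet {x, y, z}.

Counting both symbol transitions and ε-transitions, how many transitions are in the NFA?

7

Recursing over subexpressions:
Each of the 3 symbol leaves contributes 1 transition (1 symbol, 0 ε).
  z·z = 2 transitions (2 symbol, 0 ε)
  z·z|z = 7 transitions (3 symbol, 4 ε)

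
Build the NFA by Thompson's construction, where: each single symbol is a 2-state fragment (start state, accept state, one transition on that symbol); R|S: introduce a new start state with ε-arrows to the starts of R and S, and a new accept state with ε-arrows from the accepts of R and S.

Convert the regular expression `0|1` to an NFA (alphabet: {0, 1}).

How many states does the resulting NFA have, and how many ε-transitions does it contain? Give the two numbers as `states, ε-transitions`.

Recursing over subexpressions:
Each of the 2 symbol leaves contributes 2 states and 0 ε-transitions.
  0|1 = 6 states, 4 ε-transitions

6, 4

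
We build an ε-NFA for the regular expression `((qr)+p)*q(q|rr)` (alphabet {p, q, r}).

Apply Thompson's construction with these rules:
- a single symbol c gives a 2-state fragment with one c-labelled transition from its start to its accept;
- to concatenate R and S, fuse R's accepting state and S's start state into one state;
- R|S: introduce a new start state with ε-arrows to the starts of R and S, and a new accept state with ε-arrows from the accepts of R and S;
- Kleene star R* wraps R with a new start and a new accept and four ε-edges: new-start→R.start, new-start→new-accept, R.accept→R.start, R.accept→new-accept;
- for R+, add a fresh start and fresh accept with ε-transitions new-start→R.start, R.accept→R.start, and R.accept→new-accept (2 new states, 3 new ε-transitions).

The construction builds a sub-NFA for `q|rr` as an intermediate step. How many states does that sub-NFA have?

7

Fragment for `q|rr`:
Each of the 3 symbol leaves contributes a 2-state fragment.
  rr = 3 states
  q|rr = 7 states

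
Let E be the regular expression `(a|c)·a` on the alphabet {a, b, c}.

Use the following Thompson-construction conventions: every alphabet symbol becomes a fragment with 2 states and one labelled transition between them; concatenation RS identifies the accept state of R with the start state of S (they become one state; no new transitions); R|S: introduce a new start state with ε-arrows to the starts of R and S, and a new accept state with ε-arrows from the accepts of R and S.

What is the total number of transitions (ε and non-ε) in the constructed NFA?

7

Recursing over subexpressions:
Each of the 3 symbol leaves contributes 1 transition (1 symbol, 0 ε).
  a|c : 6 transitions (2 symbol, 4 ε)
  (a|c)·a : 7 transitions (3 symbol, 4 ε)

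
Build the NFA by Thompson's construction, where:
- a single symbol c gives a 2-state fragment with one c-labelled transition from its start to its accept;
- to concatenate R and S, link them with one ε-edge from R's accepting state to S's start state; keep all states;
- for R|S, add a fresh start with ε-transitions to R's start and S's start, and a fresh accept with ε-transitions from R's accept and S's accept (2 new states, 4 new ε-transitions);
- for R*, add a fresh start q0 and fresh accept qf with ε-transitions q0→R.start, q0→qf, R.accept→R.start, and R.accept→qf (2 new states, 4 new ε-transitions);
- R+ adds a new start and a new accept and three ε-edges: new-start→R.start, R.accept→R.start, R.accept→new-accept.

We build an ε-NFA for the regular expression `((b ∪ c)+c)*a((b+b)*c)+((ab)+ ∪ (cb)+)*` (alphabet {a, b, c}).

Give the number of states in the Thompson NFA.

Recursing over subexpressions:
Each of the 11 symbol leaves contributes a 2-state fragment.
  b ∪ c → 6 states
  (b ∪ c)+ → 8 states
  (b ∪ c)+c → 10 states
  ((b ∪ c)+c)* → 12 states
  b+ → 4 states
  b+b → 6 states
  (b+b)* → 8 states
  (b+b)*c → 10 states
  ((b+b)*c)+ → 12 states
  ab → 4 states
  (ab)+ → 6 states
  cb → 4 states
  (cb)+ → 6 states
  (ab)+ ∪ (cb)+ → 14 states
  ((ab)+ ∪ (cb)+)* → 16 states
  ((b ∪ c)+c)*a((b+b)*c)+((ab)+ ∪ (cb)+)* → 42 states

42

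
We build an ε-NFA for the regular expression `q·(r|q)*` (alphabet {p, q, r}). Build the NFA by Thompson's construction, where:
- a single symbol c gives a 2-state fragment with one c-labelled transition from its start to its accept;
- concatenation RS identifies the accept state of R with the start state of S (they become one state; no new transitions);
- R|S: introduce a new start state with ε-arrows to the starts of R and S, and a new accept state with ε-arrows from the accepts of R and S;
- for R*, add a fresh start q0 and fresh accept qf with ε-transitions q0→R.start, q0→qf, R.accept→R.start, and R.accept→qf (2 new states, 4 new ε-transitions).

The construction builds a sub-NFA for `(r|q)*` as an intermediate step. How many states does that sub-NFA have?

Fragment for `(r|q)*`:
Each of the 2 symbol leaves contributes a 2-state fragment.
  r|q : 6 states
  (r|q)* : 8 states

8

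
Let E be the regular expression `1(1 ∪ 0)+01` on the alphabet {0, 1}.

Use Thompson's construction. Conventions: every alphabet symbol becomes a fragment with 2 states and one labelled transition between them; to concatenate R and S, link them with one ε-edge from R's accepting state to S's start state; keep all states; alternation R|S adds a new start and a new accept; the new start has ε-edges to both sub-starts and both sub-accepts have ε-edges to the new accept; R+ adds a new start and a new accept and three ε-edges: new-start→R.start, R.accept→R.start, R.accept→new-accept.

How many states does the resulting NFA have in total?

14

Per subexpression:
Each of the 5 symbol leaves contributes a 2-state fragment.
  1 ∪ 0 → 6 states
  (1 ∪ 0)+ → 8 states
  1(1 ∪ 0)+01 → 14 states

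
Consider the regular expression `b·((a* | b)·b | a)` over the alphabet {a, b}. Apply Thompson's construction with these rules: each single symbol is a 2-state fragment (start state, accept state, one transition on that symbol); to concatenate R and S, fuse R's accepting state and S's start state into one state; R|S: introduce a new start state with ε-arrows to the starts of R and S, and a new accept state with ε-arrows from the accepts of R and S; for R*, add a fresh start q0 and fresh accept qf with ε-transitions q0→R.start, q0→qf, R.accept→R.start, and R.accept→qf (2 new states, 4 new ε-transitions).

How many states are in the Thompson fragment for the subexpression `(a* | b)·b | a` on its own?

Fragment for `(a* | b)·b | a`:
Each of the 4 symbol leaves contributes a 2-state fragment.
  a* = 4 states
  a* | b = 8 states
  (a* | b)·b = 9 states
  (a* | b)·b | a = 13 states

13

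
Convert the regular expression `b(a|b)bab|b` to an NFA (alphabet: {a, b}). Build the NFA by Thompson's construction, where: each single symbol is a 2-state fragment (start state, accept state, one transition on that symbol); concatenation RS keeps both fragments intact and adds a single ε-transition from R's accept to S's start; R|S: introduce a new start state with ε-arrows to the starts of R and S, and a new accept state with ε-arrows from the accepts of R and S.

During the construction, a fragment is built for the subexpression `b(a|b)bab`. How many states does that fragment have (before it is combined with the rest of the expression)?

14

Fragment for `b(a|b)bab`:
Each of the 6 symbol leaves contributes a 2-state fragment.
  a|b → 6 states
  b(a|b)bab → 14 states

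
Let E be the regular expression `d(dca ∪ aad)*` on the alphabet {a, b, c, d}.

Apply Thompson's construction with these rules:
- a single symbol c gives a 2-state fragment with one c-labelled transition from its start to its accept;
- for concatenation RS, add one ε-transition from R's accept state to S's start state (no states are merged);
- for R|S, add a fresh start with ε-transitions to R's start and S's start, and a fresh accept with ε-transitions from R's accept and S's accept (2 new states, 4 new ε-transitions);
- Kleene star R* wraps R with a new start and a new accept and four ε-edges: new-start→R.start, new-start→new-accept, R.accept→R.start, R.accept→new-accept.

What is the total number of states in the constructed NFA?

Per subexpression:
Each of the 7 symbol leaves contributes a 2-state fragment.
  dca : 6 states
  aad : 6 states
  dca ∪ aad : 14 states
  (dca ∪ aad)* : 16 states
  d(dca ∪ aad)* : 18 states

18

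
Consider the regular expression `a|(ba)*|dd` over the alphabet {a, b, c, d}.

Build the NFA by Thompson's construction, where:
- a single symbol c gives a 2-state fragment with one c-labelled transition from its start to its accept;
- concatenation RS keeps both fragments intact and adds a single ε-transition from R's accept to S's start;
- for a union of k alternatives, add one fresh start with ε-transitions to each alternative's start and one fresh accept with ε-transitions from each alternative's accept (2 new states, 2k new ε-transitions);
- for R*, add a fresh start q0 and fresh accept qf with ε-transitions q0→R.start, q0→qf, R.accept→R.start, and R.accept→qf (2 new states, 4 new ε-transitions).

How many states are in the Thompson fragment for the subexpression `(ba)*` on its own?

Fragment for `(ba)*`:
Each of the 2 symbol leaves contributes a 2-state fragment.
  ba → 4 states
  (ba)* → 6 states

6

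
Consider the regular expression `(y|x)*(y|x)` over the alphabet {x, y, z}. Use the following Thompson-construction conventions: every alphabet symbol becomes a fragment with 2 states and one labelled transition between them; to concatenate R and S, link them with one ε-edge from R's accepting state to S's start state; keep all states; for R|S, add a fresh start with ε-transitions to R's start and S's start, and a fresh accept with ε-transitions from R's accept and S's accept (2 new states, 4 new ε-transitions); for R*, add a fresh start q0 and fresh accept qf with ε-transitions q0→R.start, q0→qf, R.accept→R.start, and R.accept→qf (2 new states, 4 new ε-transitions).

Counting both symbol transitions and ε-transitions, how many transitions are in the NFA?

17

By structural recursion:
Each of the 4 symbol leaves contributes 1 transition (1 symbol, 0 ε).
  y|x = 6 transitions (2 symbol, 4 ε)
  (y|x)* = 10 transitions (2 symbol, 8 ε)
  y|x = 6 transitions (2 symbol, 4 ε)
  (y|x)*(y|x) = 17 transitions (4 symbol, 13 ε)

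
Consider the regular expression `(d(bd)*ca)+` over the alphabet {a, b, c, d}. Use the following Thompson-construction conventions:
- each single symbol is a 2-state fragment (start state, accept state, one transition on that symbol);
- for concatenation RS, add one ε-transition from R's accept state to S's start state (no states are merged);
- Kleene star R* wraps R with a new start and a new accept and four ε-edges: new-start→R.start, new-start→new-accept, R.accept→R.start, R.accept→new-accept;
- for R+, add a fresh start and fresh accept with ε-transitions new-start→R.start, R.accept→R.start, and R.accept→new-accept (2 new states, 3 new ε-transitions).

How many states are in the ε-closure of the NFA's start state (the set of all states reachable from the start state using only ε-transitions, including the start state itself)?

Let C(F) = |ε-closure(F.start)| within fragment F, and note whether F accepts ε. Symbol fragments have C = 1 and do not accept ε. Then:
  bd — C equals the left operand's closure size = 1 (its accept is not ε-reachable, so the closure stops there)
  (bd)* — new start has ε-edges to the inner start and to the new accept, so C = 2 + 1 = 3
  d(bd)*ca — C equals the left operand's closure size = 1 (its accept is not ε-reachable, so the closure stops there)
  (d(bd)*ca)+ — C = 1 + 1 = 2 (the body doesn't accept ε, so the new accept is not reached)

2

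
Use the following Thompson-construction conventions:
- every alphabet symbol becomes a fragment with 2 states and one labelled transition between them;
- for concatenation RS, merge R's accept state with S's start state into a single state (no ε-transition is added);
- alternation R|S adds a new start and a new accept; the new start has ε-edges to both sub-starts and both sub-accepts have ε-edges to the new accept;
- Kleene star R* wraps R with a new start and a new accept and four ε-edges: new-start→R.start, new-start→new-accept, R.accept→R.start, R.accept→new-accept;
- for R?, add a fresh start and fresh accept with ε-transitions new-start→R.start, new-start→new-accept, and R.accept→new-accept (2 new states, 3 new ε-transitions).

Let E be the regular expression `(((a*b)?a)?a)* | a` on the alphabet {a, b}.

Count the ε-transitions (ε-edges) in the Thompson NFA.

18

Bottom-up over the parse tree:
Each of the 5 symbol leaves contributes 0 ε-transitions.
  a* → 4 ε-transitions
  a*b → 4 ε-transitions
  (a*b)? → 7 ε-transitions
  (a*b)?a → 7 ε-transitions
  ((a*b)?a)? → 10 ε-transitions
  ((a*b)?a)?a → 10 ε-transitions
  (((a*b)?a)?a)* → 14 ε-transitions
  (((a*b)?a)?a)* | a → 18 ε-transitions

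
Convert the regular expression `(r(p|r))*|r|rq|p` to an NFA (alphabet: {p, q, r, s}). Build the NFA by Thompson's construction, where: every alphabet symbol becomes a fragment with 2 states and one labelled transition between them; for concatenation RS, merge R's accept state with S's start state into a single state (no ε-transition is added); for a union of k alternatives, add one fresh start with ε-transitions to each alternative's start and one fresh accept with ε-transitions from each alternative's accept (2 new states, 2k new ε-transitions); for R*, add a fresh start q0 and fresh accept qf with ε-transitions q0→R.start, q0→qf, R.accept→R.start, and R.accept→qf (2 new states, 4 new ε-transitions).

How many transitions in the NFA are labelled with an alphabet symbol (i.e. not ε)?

7

Bottom-up over the parse tree:
Each of the 7 symbol leaves contributes exactly 1 symbol transition.
  p|r : 2 symbol transitions
  r(p|r) : 3 symbol transitions
  (r(p|r))* : 3 symbol transitions
  rq : 2 symbol transitions
  (r(p|r))*|r|rq|p : 7 symbol transitions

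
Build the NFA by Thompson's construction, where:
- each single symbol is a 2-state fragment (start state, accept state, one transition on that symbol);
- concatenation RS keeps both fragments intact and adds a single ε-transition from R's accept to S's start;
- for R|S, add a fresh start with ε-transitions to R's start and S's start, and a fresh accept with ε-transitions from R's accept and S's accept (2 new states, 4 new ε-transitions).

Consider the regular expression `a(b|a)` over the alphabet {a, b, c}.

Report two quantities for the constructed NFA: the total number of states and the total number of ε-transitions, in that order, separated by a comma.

Building bottom-up:
Each of the 3 symbol leaves contributes 2 states and 0 ε-transitions.
  b|a — 6 states, 4 ε-transitions
  a(b|a) — 8 states, 5 ε-transitions

8, 5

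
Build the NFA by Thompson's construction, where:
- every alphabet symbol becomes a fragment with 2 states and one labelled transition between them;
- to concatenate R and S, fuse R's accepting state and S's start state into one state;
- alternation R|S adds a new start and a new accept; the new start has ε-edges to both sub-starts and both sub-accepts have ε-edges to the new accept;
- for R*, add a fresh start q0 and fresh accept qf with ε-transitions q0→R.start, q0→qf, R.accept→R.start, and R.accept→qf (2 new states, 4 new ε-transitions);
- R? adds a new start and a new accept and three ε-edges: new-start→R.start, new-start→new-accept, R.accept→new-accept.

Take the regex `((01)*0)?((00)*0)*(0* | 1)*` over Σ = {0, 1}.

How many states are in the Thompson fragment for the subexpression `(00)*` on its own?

Fragment for `(00)*`:
Each of the 2 symbol leaves contributes a 2-state fragment.
  00 : 3 states
  (00)* : 5 states

5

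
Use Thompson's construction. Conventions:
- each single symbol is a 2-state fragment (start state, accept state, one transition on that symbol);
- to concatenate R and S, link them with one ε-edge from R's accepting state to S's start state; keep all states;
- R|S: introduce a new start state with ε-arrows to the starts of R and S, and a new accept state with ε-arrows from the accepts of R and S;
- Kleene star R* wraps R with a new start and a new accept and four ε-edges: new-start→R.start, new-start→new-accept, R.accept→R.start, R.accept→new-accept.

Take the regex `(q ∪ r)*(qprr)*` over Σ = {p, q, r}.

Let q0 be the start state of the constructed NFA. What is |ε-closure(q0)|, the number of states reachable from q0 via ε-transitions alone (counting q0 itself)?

Let C(F) = |ε-closure(F.start)| within fragment F, and note whether F accepts ε. Symbol fragments have C = 1 and do not accept ε. Then:
  q ∪ r : |closure| = 1 + 1 + 1 = 3 (the new accept is not ε-reachable since no branch accepts ε)
  (q ∪ r)* : the star's fresh start ε-reaches both the body's start and the fresh accept: |closure| = 2 + 3 = 5
  qprr : same as the first factor's closure: |closure| = 1
  (qprr)* : the star's fresh start ε-reaches both the body's start and the fresh accept: |closure| = 2 + 1 = 3
  (q ∪ r)*(qprr)* : |closure| = 5 + 3 = 8 (closure spills across the concat boundary because the left factor accepts ε)

8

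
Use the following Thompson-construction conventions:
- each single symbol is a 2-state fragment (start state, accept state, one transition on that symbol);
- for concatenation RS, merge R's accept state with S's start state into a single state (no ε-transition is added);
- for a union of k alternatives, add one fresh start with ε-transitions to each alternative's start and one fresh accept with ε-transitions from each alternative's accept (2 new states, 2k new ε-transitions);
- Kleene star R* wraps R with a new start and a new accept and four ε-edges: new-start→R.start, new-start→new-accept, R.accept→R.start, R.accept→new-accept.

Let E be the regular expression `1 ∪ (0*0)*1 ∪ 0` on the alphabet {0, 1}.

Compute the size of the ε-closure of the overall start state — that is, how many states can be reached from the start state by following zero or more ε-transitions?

8

Compute the ε-closure size of each fragment's start state recursively; a symbol fragment's start has no outgoing ε-edge, so its closure is just itself (size 1).
  0* → new start has ε-edges to the inner start and to the new accept, so |closure| = 2 + 1 = 3
  0*0 → the left operand accepts ε, so the closure extends into the next operand (the shared merged state is already counted); |closure| = 3 + (1−1) = 3
  (0*0)* → |closure| = 1 (new start) + 3 (body) + 1 (new accept) = 5
  (0*0)*1 → the left operand accepts ε, so the closure extends into the next operand (the shared merged state is already counted); |closure| = 5 + (1−1) = 5
  1 ∪ (0*0)*1 ∪ 0 → new start ε-reaches every alternative's start; none of them accept ε, so the new accept is not reached: |closure| = 1 + 1 + 5 + 1 = 8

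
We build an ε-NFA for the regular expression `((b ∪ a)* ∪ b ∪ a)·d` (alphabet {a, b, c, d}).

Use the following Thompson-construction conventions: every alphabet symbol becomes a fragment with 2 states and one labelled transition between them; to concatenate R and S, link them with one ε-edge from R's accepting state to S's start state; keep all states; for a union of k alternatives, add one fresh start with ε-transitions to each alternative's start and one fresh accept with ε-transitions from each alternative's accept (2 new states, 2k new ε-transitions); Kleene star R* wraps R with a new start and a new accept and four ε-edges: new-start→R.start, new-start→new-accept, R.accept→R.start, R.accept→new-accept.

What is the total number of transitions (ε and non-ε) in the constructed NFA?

By structural recursion:
Each of the 5 symbol leaves contributes 1 transition (1 symbol, 0 ε).
  b ∪ a — 6 transitions (2 symbol, 4 ε)
  (b ∪ a)* — 10 transitions (2 symbol, 8 ε)
  (b ∪ a)* ∪ b ∪ a — 18 transitions (4 symbol, 14 ε)
  ((b ∪ a)* ∪ b ∪ a)·d — 20 transitions (5 symbol, 15 ε)

20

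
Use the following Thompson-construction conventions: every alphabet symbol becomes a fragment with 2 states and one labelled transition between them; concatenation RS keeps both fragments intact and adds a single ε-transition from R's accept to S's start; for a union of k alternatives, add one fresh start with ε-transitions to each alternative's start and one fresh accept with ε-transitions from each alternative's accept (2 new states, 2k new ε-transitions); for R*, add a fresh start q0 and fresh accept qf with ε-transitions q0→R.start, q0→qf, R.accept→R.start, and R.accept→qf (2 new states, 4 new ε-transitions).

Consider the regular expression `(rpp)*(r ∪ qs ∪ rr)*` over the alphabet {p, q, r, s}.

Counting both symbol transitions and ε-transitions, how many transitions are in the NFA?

Per subexpression:
Each of the 8 symbol leaves contributes 1 transition (1 symbol, 0 ε).
  rpp : 5 transitions (3 symbol, 2 ε)
  (rpp)* : 9 transitions (3 symbol, 6 ε)
  qs : 3 transitions (2 symbol, 1 ε)
  rr : 3 transitions (2 symbol, 1 ε)
  r ∪ qs ∪ rr : 13 transitions (5 symbol, 8 ε)
  (r ∪ qs ∪ rr)* : 17 transitions (5 symbol, 12 ε)
  (rpp)*(r ∪ qs ∪ rr)* : 27 transitions (8 symbol, 19 ε)

27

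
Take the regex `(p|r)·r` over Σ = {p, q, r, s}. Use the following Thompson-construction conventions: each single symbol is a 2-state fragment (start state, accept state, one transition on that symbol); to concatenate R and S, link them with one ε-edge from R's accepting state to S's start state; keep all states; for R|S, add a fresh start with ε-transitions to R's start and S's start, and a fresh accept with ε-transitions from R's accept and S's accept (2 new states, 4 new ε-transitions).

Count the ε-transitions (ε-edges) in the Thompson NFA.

5

Recursing over subexpressions:
Each of the 3 symbol leaves contributes 0 ε-transitions.
  p|r = 4 ε-transitions
  (p|r)·r = 5 ε-transitions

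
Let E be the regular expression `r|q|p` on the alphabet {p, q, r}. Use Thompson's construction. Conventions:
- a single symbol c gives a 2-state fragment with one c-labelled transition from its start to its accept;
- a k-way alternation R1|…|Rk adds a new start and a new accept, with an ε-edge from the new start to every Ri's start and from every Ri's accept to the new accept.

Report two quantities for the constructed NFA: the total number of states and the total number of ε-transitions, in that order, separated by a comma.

Bottom-up over the parse tree:
Each of the 3 symbol leaves contributes 2 states and 0 ε-transitions.
  r|q|p — 8 states, 6 ε-transitions

8, 6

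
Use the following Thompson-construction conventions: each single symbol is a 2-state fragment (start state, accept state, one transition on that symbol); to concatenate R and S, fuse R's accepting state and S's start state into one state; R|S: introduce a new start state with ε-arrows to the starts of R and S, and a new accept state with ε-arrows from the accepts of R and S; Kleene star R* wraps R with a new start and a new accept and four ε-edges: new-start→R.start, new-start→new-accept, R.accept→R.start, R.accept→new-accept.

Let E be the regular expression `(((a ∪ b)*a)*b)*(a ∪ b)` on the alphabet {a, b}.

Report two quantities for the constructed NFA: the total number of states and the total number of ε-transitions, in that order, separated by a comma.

19, 20

Bottom-up over the parse tree:
Each of the 6 symbol leaves contributes 2 states and 0 ε-transitions.
  a ∪ b — 6 states, 4 ε-transitions
  (a ∪ b)* — 8 states, 8 ε-transitions
  (a ∪ b)*a — 9 states, 8 ε-transitions
  ((a ∪ b)*a)* — 11 states, 12 ε-transitions
  ((a ∪ b)*a)*b — 12 states, 12 ε-transitions
  (((a ∪ b)*a)*b)* — 14 states, 16 ε-transitions
  a ∪ b — 6 states, 4 ε-transitions
  (((a ∪ b)*a)*b)*(a ∪ b) — 19 states, 20 ε-transitions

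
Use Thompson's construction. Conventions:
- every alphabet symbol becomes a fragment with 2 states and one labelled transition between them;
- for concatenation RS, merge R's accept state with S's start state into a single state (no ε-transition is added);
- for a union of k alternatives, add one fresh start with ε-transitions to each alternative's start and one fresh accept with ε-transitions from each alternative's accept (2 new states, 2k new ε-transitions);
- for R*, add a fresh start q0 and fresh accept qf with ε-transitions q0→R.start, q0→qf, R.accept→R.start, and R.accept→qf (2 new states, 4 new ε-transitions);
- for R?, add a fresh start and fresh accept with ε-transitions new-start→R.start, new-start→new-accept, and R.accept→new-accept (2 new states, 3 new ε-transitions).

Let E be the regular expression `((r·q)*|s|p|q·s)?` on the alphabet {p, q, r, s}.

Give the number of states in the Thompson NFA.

Bottom-up over the parse tree:
Each of the 6 symbol leaves contributes a 2-state fragment.
  r·q : 3 states
  (r·q)* : 5 states
  q·s : 3 states
  (r·q)*|s|p|q·s : 14 states
  ((r·q)*|s|p|q·s)? : 16 states

16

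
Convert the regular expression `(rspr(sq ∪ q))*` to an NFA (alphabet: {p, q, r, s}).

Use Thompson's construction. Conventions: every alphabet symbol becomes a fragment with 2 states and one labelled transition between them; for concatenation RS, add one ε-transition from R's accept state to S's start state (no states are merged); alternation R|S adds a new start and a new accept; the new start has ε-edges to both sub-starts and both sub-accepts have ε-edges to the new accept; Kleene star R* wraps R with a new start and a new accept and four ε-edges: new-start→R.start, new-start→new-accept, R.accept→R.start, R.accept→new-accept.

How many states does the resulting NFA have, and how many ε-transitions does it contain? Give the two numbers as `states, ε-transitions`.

18, 13

By structural recursion:
Each of the 7 symbol leaves contributes 2 states and 0 ε-transitions.
  sq — 4 states, 1 ε-transition
  sq ∪ q — 8 states, 5 ε-transitions
  rspr(sq ∪ q) — 16 states, 9 ε-transitions
  (rspr(sq ∪ q))* — 18 states, 13 ε-transitions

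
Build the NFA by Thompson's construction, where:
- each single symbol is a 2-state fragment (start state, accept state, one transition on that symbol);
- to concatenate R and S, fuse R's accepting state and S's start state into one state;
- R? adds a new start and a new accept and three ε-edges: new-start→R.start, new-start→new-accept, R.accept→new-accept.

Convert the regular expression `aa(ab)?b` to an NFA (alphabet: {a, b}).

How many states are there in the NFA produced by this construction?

8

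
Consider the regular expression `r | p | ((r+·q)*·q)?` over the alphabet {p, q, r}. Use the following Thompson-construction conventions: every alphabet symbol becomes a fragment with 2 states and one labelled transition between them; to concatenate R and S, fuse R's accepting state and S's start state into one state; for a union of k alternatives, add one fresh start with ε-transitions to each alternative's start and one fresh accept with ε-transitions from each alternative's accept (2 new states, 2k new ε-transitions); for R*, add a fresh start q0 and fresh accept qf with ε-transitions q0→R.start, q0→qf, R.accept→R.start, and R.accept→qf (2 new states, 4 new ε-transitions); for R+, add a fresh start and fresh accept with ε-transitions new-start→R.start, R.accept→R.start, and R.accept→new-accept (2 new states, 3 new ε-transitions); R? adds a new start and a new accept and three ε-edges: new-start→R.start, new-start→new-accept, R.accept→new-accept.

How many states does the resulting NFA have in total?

Recursing over subexpressions:
Each of the 5 symbol leaves contributes a 2-state fragment.
  r+ → 4 states
  r+·q → 5 states
  (r+·q)* → 7 states
  (r+·q)*·q → 8 states
  ((r+·q)*·q)? → 10 states
  r | p | ((r+·q)*·q)? → 16 states

16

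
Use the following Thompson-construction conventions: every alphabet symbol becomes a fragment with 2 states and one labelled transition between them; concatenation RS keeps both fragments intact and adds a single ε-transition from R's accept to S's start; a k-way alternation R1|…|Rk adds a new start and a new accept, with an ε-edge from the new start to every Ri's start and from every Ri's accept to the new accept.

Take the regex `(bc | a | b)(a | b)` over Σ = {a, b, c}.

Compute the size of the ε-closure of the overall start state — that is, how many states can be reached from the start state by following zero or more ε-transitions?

4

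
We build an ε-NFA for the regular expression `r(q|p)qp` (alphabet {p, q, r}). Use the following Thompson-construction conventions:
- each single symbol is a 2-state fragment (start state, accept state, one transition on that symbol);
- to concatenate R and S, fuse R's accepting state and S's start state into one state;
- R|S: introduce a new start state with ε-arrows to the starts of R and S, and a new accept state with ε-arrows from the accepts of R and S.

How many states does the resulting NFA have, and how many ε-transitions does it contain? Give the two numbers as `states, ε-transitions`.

By structural recursion:
Each of the 5 symbol leaves contributes 2 states and 0 ε-transitions.
  q|p — 6 states, 4 ε-transitions
  r(q|p)qp — 9 states, 4 ε-transitions

9, 4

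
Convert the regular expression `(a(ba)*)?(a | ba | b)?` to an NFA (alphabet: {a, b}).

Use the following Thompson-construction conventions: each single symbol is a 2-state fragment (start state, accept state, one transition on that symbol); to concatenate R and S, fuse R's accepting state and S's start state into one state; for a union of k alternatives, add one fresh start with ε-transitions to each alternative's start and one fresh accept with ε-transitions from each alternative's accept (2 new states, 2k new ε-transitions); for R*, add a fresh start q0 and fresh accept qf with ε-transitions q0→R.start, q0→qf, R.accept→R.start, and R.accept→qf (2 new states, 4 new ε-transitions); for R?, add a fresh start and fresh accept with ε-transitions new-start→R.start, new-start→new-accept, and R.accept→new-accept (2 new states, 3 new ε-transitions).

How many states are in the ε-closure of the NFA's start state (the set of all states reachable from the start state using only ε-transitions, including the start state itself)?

8

Let C(F) = |ε-closure(F.start)| within fragment F, and note whether F accepts ε. Symbol fragments have C = 1 and do not accept ε. Then:
  ba → same as the first factor's closure: |ε-closure| = 1
  (ba)* → the star's fresh start ε-reaches both the body's start and the fresh accept: |ε-closure| = 2 + 1 = 3
  a(ba)* → same as the first factor's closure: |ε-closure| = 1
  (a(ba)*)? → |ε-closure| = 1 (new start) + 1 (body) + 1 (new accept, via ε) = 3
  ba → same as the first factor's closure: |ε-closure| = 1
  a | ba | b → |ε-closure| = 1 + 1 + 1 + 1 = 4 (the new accept is not ε-reachable since no branch accepts ε)
  (a | ba | b)? → |ε-closure| = 1 (new start) + 4 (body) + 1 (new accept, via ε) = 6
  (a(ba)*)?(a | ba | b)? → the left operand accepts ε, so the closure extends into the next operand (the shared merged state is already counted); |ε-closure| = 3 + (6−1) = 8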